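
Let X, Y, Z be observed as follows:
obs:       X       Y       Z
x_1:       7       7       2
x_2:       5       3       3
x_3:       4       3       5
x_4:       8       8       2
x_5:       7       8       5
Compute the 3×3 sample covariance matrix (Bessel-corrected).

Step 1 — column means:
  mean(X) = (7 + 5 + 4 + 8 + 7) / 5 = 31/5 = 6.2
  mean(Y) = (7 + 3 + 3 + 8 + 8) / 5 = 29/5 = 5.8
  mean(Z) = (2 + 3 + 5 + 2 + 5) / 5 = 17/5 = 3.4

Step 2 — sample covariance S[i,j] = (1/(n-1)) · Σ_k (x_{k,i} - mean_i) · (x_{k,j} - mean_j), with n-1 = 4.
  S[X,X] = ((0.8)·(0.8) + (-1.2)·(-1.2) + (-2.2)·(-2.2) + (1.8)·(1.8) + (0.8)·(0.8)) / 4 = 10.8/4 = 2.7
  S[X,Y] = ((0.8)·(1.2) + (-1.2)·(-2.8) + (-2.2)·(-2.8) + (1.8)·(2.2) + (0.8)·(2.2)) / 4 = 16.2/4 = 4.05
  S[X,Z] = ((0.8)·(-1.4) + (-1.2)·(-0.4) + (-2.2)·(1.6) + (1.8)·(-1.4) + (0.8)·(1.6)) / 4 = -5.4/4 = -1.35
  S[Y,Y] = ((1.2)·(1.2) + (-2.8)·(-2.8) + (-2.8)·(-2.8) + (2.2)·(2.2) + (2.2)·(2.2)) / 4 = 26.8/4 = 6.7
  S[Y,Z] = ((1.2)·(-1.4) + (-2.8)·(-0.4) + (-2.8)·(1.6) + (2.2)·(-1.4) + (2.2)·(1.6)) / 4 = -4.6/4 = -1.15
  S[Z,Z] = ((-1.4)·(-1.4) + (-0.4)·(-0.4) + (1.6)·(1.6) + (-1.4)·(-1.4) + (1.6)·(1.6)) / 4 = 9.2/4 = 2.3

S is symmetric (S[j,i] = S[i,j]). Assembling:

S = [[2.7, 4.05, -1.35],
 [4.05, 6.7, -1.15],
 [-1.35, -1.15, 2.3]]


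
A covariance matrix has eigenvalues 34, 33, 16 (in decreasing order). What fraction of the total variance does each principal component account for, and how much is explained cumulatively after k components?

Step 1 — total variance = trace(Sigma) = Σ λ_i = 34 + 33 + 16 = 83.

Step 2 — fraction explained by component i = λ_i / Σ λ:
  PC1: 34/83 = 0.4096
  PC2: 33/83 = 0.3976
  PC3: 16/83 = 0.1928

Step 3 — cumulative fraction after k components = (λ_1 + ... + λ_k) / Σ λ:
  k = 1: 34/83 = 0.4096
  k = 2: (34 + 33)/83 = 67/83 = 0.8072
  k = 3: (34 + 33 + 16)/83 = 83/83 = 1

Summary (fraction, with percent):

explained: PC1 0.4096 (40.96%), PC2 0.3976 (39.76%), PC3 0.1928 (19.28%);  cumulative: 0.4096, 0.8072, 1


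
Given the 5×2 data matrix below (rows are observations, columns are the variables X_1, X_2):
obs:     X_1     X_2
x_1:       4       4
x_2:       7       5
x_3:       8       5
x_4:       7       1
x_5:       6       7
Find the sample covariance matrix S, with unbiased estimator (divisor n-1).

Step 1 — column means:
  mean(X_1) = (4 + 7 + 8 + 7 + 6) / 5 = 32/5 = 6.4
  mean(X_2) = (4 + 5 + 5 + 1 + 7) / 5 = 22/5 = 4.4

Step 2 — sample covariance S[i,j] = (1/(n-1)) · Σ_k (x_{k,i} - mean_i) · (x_{k,j} - mean_j), with n-1 = 4.
  S[X_1,X_1] = ((-2.4)·(-2.4) + (0.6)·(0.6) + (1.6)·(1.6) + (0.6)·(0.6) + (-0.4)·(-0.4)) / 4 = 9.2/4 = 2.3
  S[X_1,X_2] = ((-2.4)·(-0.4) + (0.6)·(0.6) + (1.6)·(0.6) + (0.6)·(-3.4) + (-0.4)·(2.6)) / 4 = -0.8/4 = -0.2
  S[X_2,X_2] = ((-0.4)·(-0.4) + (0.6)·(0.6) + (0.6)·(0.6) + (-3.4)·(-3.4) + (2.6)·(2.6)) / 4 = 19.2/4 = 4.8

S is symmetric (S[j,i] = S[i,j]). Assembling:

S = [[2.3, -0.2],
 [-0.2, 4.8]]


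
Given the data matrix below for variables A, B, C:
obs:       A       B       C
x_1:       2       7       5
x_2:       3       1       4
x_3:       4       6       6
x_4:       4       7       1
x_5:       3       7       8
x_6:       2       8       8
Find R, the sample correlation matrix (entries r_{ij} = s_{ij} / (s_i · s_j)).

Step 1 — column means:
  mean(A) = (2 + 3 + 4 + 4 + 3 + 2) / 6 = 18/6 = 3
  mean(B) = (7 + 1 + 6 + 7 + 7 + 8) / 6 = 36/6 = 6
  mean(C) = (5 + 4 + 6 + 1 + 8 + 8) / 6 = 32/6 = 5.3333

Step 2 — sample variances and covariances s[i,j] = (1/(n-1)) · Σ_k (x_{k,i} - mean_i) · (x_{k,j} - mean_j), with n-1 = 5:
  s[A,A] = ((-1)·(-1) + (0)·(0) + (1)·(1) + (1)·(1) + (0)·(0) + (-1)·(-1)) / 5 = 4/5 = 0.8
  s[A,B] = ((-1)·(1) + (0)·(-5) + (1)·(0) + (1)·(1) + (0)·(1) + (-1)·(2)) / 5 = -2/5 = -0.4
  s[A,C] = ((-1)·(-0.3333) + (0)·(-1.3333) + (1)·(0.6667) + (1)·(-4.3333) + (0)·(2.6667) + (-1)·(2.6667)) / 5 = -6/5 = -1.2
  s[B,B] = ((1)·(1) + (-5)·(-5) + (0)·(0) + (1)·(1) + (1)·(1) + (2)·(2)) / 5 = 32/5 = 6.4
  s[B,C] = ((1)·(-0.3333) + (-5)·(-1.3333) + (0)·(0.6667) + (1)·(-4.3333) + (1)·(2.6667) + (2)·(2.6667)) / 5 = 10/5 = 2
  s[C,C] = ((-0.3333)·(-0.3333) + (-1.3333)·(-1.3333) + (0.6667)·(0.6667) + (-4.3333)·(-4.3333) + (2.6667)·(2.6667) + (2.6667)·(2.6667)) / 5 = 35.3333/5 = 7.0667
  Sample standard deviations s_i = √(s[i,i]):
  s(A) = √(0.8) = 0.8944
  s(B) = √(6.4) = 2.5298
  s(C) = √(7.0667) = 2.6583

Step 3 — r_{ij} = s_{ij} / (s_i · s_j):
  r[A,A] = 1 (diagonal).
  r[A,B] = -0.4 / (0.8944 · 2.5298) = -0.4 / 2.2627 = -0.1768
  r[A,C] = -1.2 / (0.8944 · 2.6583) = -1.2 / 2.3777 = -0.5047
  r[B,B] = 1 (diagonal).
  r[B,C] = 2 / (2.5298 · 2.6583) = 2 / 6.7251 = 0.2974
  r[C,C] = 1 (diagonal).

R is symmetric with unit diagonal. Assembling:

R = [[1, -0.1768, -0.5047],
 [-0.1768, 1, 0.2974],
 [-0.5047, 0.2974, 1]]


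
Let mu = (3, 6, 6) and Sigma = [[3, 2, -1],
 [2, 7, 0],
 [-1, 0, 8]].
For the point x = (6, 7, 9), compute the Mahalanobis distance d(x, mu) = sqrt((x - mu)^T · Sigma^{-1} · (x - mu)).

Step 1 — centre the observation: (x - mu) = (3, 1, 3).

Step 2 — invert Sigma (cofactor / det for 3×3, or solve directly):
  Sigma^{-1} = [[0.4341, -0.124, 0.0543],
 [-0.124, 0.1783, -0.0155],
 [0.0543, -0.0155, 0.1318]].

Step 3 — form the quadratic (x - mu)^T · Sigma^{-1} · (x - mu):
  Sigma^{-1} · (x - mu) = (1.3411, -0.2403, 0.5426).
  (x - mu)^T · [Sigma^{-1} · (x - mu)] = (3)·(1.3411) + (1)·(-0.2403) + (3)·(0.5426) = 5.4109.

Step 4 — take square root: d = √(5.4109) ≈ 2.3261.

d(x, mu) = √(5.4109) ≈ 2.3261


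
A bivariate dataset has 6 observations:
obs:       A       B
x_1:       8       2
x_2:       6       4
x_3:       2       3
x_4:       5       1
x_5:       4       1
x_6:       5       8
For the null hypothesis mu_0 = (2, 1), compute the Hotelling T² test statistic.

Step 1 — sample mean vector:
  mean(A) = (8 + 6 + 2 + 5 + 4 + 5) / 6 = 30/6 = 5
  mean(B) = (2 + 4 + 3 + 1 + 1 + 8) / 6 = 19/6 = 3.1667
  x̄ = (5, 3.1667),  deviation x̄ - mu_0 = (5, 3.1667) - (2, 1) = (3, 2.1667).

Step 2 — sample covariance matrix, S[i,j] = (1/(n-1)) · Σ_k (x_{k,i} - mean_i) · (x_{k,j} - mean_j), divisor n-1 = 5:
  S[A,A] = ((3)·(3) + (1)·(1) + (-3)·(-3) + (0)·(0) + (-1)·(-1) + (0)·(0)) / 5 = 20/5 = 4
  S[A,B] = ((3)·(-1.1667) + (1)·(0.8333) + (-3)·(-0.1667) + (0)·(-2.1667) + (-1)·(-2.1667) + (0)·(4.8333)) / 5 = 0/5 = 0
  S[B,B] = ((-1.1667)·(-1.1667) + (0.8333)·(0.8333) + (-0.1667)·(-0.1667) + (-2.1667)·(-2.1667) + (-2.1667)·(-2.1667) + (4.8333)·(4.8333)) / 5 = 34.8333/5 = 6.9667
  S = [[4, 0],
 [0, 6.9667]].

Step 3 — invert S. det(S) = 4·6.9667 - (0)² = 27.8667.
  S^{-1} = (1/det) · [[d, -b], [-b, a]] = [[0.25, 0],
 [0, 0.1435]].

Step 4 — quadratic form (x̄ - mu_0)^T · S^{-1} · (x̄ - mu_0):
  S^{-1} · (x̄ - mu_0) = (0.75, 0.311),
  (x̄ - mu_0)^T · [...] = (3)·(0.75) + (2.1667)·(0.311) = 2.9238.

Step 5 — scale by n: T² = 6 · 2.9238 = 17.5431.

T² ≈ 17.5431


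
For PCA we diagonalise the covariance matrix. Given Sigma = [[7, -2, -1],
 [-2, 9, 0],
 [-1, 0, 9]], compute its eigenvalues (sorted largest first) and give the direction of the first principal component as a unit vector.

Step 1 — characteristic polynomial p(λ) = det(λI - Sigma) = λ³ - tr·λ² + c_1·λ - det, where tr = trace, c_1 = sum of the principal 2×2 minors, det = det(Sigma):
  tr = 7 + 9 + 9 = 25,
  c_1 = (7·9 - (-2)²) + (7·9 - (-1)²) + (9·9 - (0)²) = 59 + 62 + 81 = 202,
  det = 7·(9·9 - (0)²) - (-2)·((-2)·9 - (0)·(-1)) + (-1)·((-2)·(0) - 9·(-1)) = 7·(81) - (-2)·(-18) + (-1)·(9) = 522.
  So p(λ) = λ³ - 25λ² + 202λ - 522.
Step 2 — look for an integer root (rational root theorem: any rational root is an integer divisor of 522). Testing λ = 9:
  p(9) = 729 - 2025 + 1818 - 522 = 0  ✓
  Dividing out (λ - 9): p(λ) = (λ - 9)(λ² - 16λ + 58).
Step 3 — remaining eigenvalues from the quadratic λ² - 16λ + 58 = 0:
  Δ = 16² - 4·58 = 256 - 232 = 24,  λ = (16 ± √24)/2 = (16 ± 4.899)/2 ≈ 10.4495 or 5.5505.
  Sorted: λ_1 = 10.4495,  λ_2 = 9,  λ_3 = 5.5505  (check: sum = 25 = tr ✓).

Step 4 — unit eigenvector for λ_1 ≈ 10.4495: v spans the null space of (Sigma - λ_1 I), whose rows are
  r_1 = (-3.4495, -2, -1),  r_2 = (-2, -1.4495, 0),  r_3 = (-1, 0, -1.4495).
  v is orthogonal to every row, so take v ∝ r_1 × r_2 = ((-2)·(0) - (-1)·(-1.4495), (-1)·(-2) - (-3.4495)·(0), (-3.4495)·(-1.4495) - (-2)·(-2)) ≈ (-1.4495, 2, 1).
  Rescale (multiply by -1 so the first nonzero entry is positive): u = (1.4495, -2, -1).
  ||u|| = √((1.4495)² + (-2)² + (-1)²) = √(7.101) ≈ 2.6648,  v_1 = u/||u|| ≈ (0.5439, -0.7505, -0.3753) (||v_1|| = 1).

λ_1 = 10.4495,  λ_2 = 9,  λ_3 = 5.5505;  v_1 ≈ (0.5439, -0.7505, -0.3753)


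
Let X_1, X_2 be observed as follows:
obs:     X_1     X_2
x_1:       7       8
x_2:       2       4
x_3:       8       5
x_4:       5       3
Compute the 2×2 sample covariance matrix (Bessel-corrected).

Step 1 — column means:
  mean(X_1) = (7 + 2 + 8 + 5) / 4 = 22/4 = 5.5
  mean(X_2) = (8 + 4 + 5 + 3) / 4 = 20/4 = 5

Step 2 — sample covariance S[i,j] = (1/(n-1)) · Σ_k (x_{k,i} - mean_i) · (x_{k,j} - mean_j), with n-1 = 3.
  S[X_1,X_1] = ((1.5)·(1.5) + (-3.5)·(-3.5) + (2.5)·(2.5) + (-0.5)·(-0.5)) / 3 = 21/3 = 7
  S[X_1,X_2] = ((1.5)·(3) + (-3.5)·(-1) + (2.5)·(0) + (-0.5)·(-2)) / 3 = 9/3 = 3
  S[X_2,X_2] = ((3)·(3) + (-1)·(-1) + (0)·(0) + (-2)·(-2)) / 3 = 14/3 = 4.6667

S is symmetric (S[j,i] = S[i,j]). Assembling:

S = [[7, 3],
 [3, 4.6667]]


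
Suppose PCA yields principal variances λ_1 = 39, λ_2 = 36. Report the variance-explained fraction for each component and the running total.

Step 1 — total variance = trace(Sigma) = Σ λ_i = 39 + 36 = 75.

Step 2 — fraction explained by component i = λ_i / Σ λ:
  PC1: 39/75 = 0.52
  PC2: 36/75 = 0.48

Step 3 — cumulative fraction after k components = (λ_1 + ... + λ_k) / Σ λ:
  k = 1: 39/75 = 0.52
  k = 2: (39 + 36)/75 = 75/75 = 1

Summary (fraction, with percent):

explained: PC1 0.52 (52%), PC2 0.48 (48%);  cumulative: 0.52, 1


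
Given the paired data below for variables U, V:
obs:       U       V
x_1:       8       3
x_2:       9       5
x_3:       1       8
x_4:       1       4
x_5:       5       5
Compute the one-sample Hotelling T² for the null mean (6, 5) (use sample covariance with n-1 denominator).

Step 1 — sample mean vector:
  mean(U) = (8 + 9 + 1 + 1 + 5) / 5 = 24/5 = 4.8
  mean(V) = (3 + 5 + 8 + 4 + 5) / 5 = 25/5 = 5
  x̄ = (4.8, 5),  deviation x̄ - mu_0 = (4.8, 5) - (6, 5) = (-1.2, 0).

Step 2 — sample covariance matrix, S[i,j] = (1/(n-1)) · Σ_k (x_{k,i} - mean_i) · (x_{k,j} - mean_j), divisor n-1 = 4:
  S[U,U] = ((3.2)·(3.2) + (4.2)·(4.2) + (-3.8)·(-3.8) + (-3.8)·(-3.8) + (0.2)·(0.2)) / 4 = 56.8/4 = 14.2
  S[U,V] = ((3.2)·(-2) + (4.2)·(0) + (-3.8)·(3) + (-3.8)·(-1) + (0.2)·(0)) / 4 = -14/4 = -3.5
  S[V,V] = ((-2)·(-2) + (0)·(0) + (3)·(3) + (-1)·(-1) + (0)·(0)) / 4 = 14/4 = 3.5
  S = [[14.2, -3.5],
 [-3.5, 3.5]].

Step 3 — invert S. det(S) = 14.2·3.5 - (-3.5)² = 37.45.
  S^{-1} = (1/det) · [[d, -b], [-b, a]] = [[0.0935, 0.0935],
 [0.0935, 0.3792]].

Step 4 — quadratic form (x̄ - mu_0)^T · S^{-1} · (x̄ - mu_0):
  S^{-1} · (x̄ - mu_0) = (-0.1121, -0.1121),
  (x̄ - mu_0)^T · [...] = (-1.2)·(-0.1121) + (0)·(-0.1121) = 0.1346.

Step 5 — scale by n: T² = 5 · 0.1346 = 0.6729.

T² ≈ 0.6729


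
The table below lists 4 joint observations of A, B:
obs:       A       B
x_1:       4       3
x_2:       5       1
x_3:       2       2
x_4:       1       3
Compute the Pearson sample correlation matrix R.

Step 1 — column means:
  mean(A) = (4 + 5 + 2 + 1) / 4 = 12/4 = 3
  mean(B) = (3 + 1 + 2 + 3) / 4 = 9/4 = 2.25

Step 2 — sample variances and covariances s[i,j] = (1/(n-1)) · Σ_k (x_{k,i} - mean_i) · (x_{k,j} - mean_j), with n-1 = 3:
  s[A,A] = ((1)·(1) + (2)·(2) + (-1)·(-1) + (-2)·(-2)) / 3 = 10/3 = 3.3333
  s[A,B] = ((1)·(0.75) + (2)·(-1.25) + (-1)·(-0.25) + (-2)·(0.75)) / 3 = -3/3 = -1
  s[B,B] = ((0.75)·(0.75) + (-1.25)·(-1.25) + (-0.25)·(-0.25) + (0.75)·(0.75)) / 3 = 2.75/3 = 0.9167
  Sample standard deviations s_i = √(s[i,i]):
  s(A) = √(3.3333) = 1.8257
  s(B) = √(0.9167) = 0.9574

Step 3 — r_{ij} = s_{ij} / (s_i · s_j):
  r[A,A] = 1 (diagonal).
  r[A,B] = -1 / (1.8257 · 0.9574) = -1 / 1.748 = -0.5721
  r[B,B] = 1 (diagonal).

R is symmetric with unit diagonal. Assembling:

R = [[1, -0.5721],
 [-0.5721, 1]]


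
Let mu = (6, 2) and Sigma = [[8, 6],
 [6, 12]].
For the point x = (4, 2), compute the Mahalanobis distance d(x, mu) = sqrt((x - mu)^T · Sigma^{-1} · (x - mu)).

Step 1 — centre the observation: (x - mu) = (-2, 0).

Step 2 — invert Sigma. det(Sigma) = 8·12 - (6)² = 60.
  Sigma^{-1} = (1/det) · [[d, -b], [-b, a]] = [[0.2, -0.1],
 [-0.1, 0.1333]].

Step 3 — form the quadratic (x - mu)^T · Sigma^{-1} · (x - mu):
  Sigma^{-1} · (x - mu) = (-0.4, 0.2).
  (x - mu)^T · [Sigma^{-1} · (x - mu)] = (-2)·(-0.4) + (0)·(0.2) = 0.8.

Step 4 — take square root: d = √(0.8) ≈ 0.8944.

d(x, mu) = √(0.8) ≈ 0.8944


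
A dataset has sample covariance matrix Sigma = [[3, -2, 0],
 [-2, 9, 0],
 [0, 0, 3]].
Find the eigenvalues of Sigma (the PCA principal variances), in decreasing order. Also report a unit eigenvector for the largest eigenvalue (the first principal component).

Step 1 — characteristic polynomial p(λ) = det(λI - Sigma) = λ³ - tr·λ² + c_1·λ - det, where tr = trace, c_1 = sum of the principal 2×2 minors, det = det(Sigma):
  tr = 3 + 9 + 3 = 15,
  c_1 = (3·9 - (-2)²) + (3·3 - (0)²) + (9·3 - (0)²) = 23 + 9 + 27 = 59,
  det = 3·(9·3 - (0)²) - (-2)·((-2)·3 - (0)·(0)) + (0)·((-2)·(0) - 9·(0)) = 3·(27) - (-2)·(-6) + (0)·(0) = 69.
  So p(λ) = λ³ - 15λ² + 59λ - 69.
Step 2 — look for an integer root (rational root theorem: any rational root is an integer divisor of 69). Testing λ = 3:
  p(3) = 27 - 135 + 177 - 69 = 0  ✓
  Dividing out (λ - 3): p(λ) = (λ - 3)(λ² - 12λ + 23).
Step 3 — remaining eigenvalues from the quadratic λ² - 12λ + 23 = 0:
  Δ = 12² - 4·23 = 144 - 92 = 52,  λ = (12 ± √52)/2 = (12 ± 7.2111)/2 ≈ 9.6056 or 2.3944.
  Sorted: λ_1 = 9.6056,  λ_2 = 3,  λ_3 = 2.3944  (check: sum = 15 = tr ✓).

Step 4 — unit eigenvector for λ_1 ≈ 9.6056: v spans the null space of (Sigma - λ_1 I), whose rows are
  r_1 = (-6.6056, -2, 0),  r_2 = (-2, -0.6056, 0),  r_3 = (0, 0, -6.6056).
  v is orthogonal to every row, so take v ∝ r_1 × r_3 = ((-2)·(-6.6056) - (0)·(0), (0)·(0) - (-6.6056)·(-6.6056), (-6.6056)·(0) - (-2)·(0)) ≈ (13.2111, -43.6333, 0).
  Let u = (13.2111, -43.6333, 0).
  ||u|| = √((13.2111)² + (-43.6333)² + (0)²) = √(2078.3988) ≈ 45.5895,  v_1 = u/||u|| ≈ (0.2898, -0.9571, 0) (||v_1|| = 1).

λ_1 = 9.6056,  λ_2 = 3,  λ_3 = 2.3944;  v_1 ≈ (0.2898, -0.9571, 0)


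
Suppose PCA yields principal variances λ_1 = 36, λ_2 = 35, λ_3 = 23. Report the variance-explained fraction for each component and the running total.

Step 1 — total variance = trace(Sigma) = Σ λ_i = 36 + 35 + 23 = 94.

Step 2 — fraction explained by component i = λ_i / Σ λ:
  PC1: 36/94 = 0.383
  PC2: 35/94 = 0.3723
  PC3: 23/94 = 0.2447

Step 3 — cumulative fraction after k components = (λ_1 + ... + λ_k) / Σ λ:
  k = 1: 36/94 = 0.383
  k = 2: (36 + 35)/94 = 71/94 = 0.7553
  k = 3: (36 + 35 + 23)/94 = 94/94 = 1

Summary (fraction, with percent):

explained: PC1 0.383 (38.3%), PC2 0.3723 (37.23%), PC3 0.2447 (24.47%);  cumulative: 0.383, 0.7553, 1


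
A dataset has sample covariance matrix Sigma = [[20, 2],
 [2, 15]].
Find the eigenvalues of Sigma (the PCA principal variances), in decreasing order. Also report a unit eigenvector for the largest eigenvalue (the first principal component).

Step 1 — characteristic polynomial of 2×2 Sigma:
  det(Sigma - λI) = λ² - trace · λ + det = 0.
  trace = 20 + 15 = 35, det = 20·15 - (2)² = 296.
Step 2 — discriminant:
  Δ = trace² - 4·det = 1225 - 1184 = 41.
Step 3 — eigenvalues:
  λ = (trace ± √Δ)/2 = (35 ± 6.4031)/2,
  λ_1 = 20.7016,  λ_2 = 14.2984.

Step 4 — unit eigenvector for λ_1: solve (Sigma - λ_1 I)v = 0. First row:
  (20 - 20.7016)·v_x + (2)·v_y = 0, i.e. (-0.7016)·v_x + (2)·v_y = 0,
  so v ∝ (b, λ_1 - a) = (2, 0.7016) = u.
  ||u|| = √((2)² + (0.7016)²) = √(4.4922) ≈ 2.1195,
  v_1 = u/||u|| ≈ (0.9436, 0.331) (||v_1|| = 1).

λ_1 = 20.7016,  λ_2 = 14.2984;  v_1 ≈ (0.9436, 0.331)


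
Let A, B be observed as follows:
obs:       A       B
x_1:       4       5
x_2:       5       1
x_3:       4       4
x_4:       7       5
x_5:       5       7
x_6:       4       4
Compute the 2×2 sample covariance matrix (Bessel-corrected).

Step 1 — column means:
  mean(A) = (4 + 5 + 4 + 7 + 5 + 4) / 6 = 29/6 = 4.8333
  mean(B) = (5 + 1 + 4 + 5 + 7 + 4) / 6 = 26/6 = 4.3333

Step 2 — sample covariance S[i,j] = (1/(n-1)) · Σ_k (x_{k,i} - mean_i) · (x_{k,j} - mean_j), with n-1 = 5.
  S[A,A] = ((-0.8333)·(-0.8333) + (0.1667)·(0.1667) + (-0.8333)·(-0.8333) + (2.1667)·(2.1667) + (0.1667)·(0.1667) + (-0.8333)·(-0.8333)) / 5 = 6.8333/5 = 1.3667
  S[A,B] = ((-0.8333)·(0.6667) + (0.1667)·(-3.3333) + (-0.8333)·(-0.3333) + (2.1667)·(0.6667) + (0.1667)·(2.6667) + (-0.8333)·(-0.3333)) / 5 = 1.3333/5 = 0.2667
  S[B,B] = ((0.6667)·(0.6667) + (-3.3333)·(-3.3333) + (-0.3333)·(-0.3333) + (0.6667)·(0.6667) + (2.6667)·(2.6667) + (-0.3333)·(-0.3333)) / 5 = 19.3333/5 = 3.8667

S is symmetric (S[j,i] = S[i,j]). Assembling:

S = [[1.3667, 0.2667],
 [0.2667, 3.8667]]


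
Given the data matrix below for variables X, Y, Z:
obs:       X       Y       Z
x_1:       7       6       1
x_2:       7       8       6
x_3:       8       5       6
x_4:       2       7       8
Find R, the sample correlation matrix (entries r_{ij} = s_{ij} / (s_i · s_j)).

Step 1 — column means:
  mean(X) = (7 + 7 + 8 + 2) / 4 = 24/4 = 6
  mean(Y) = (6 + 8 + 5 + 7) / 4 = 26/4 = 6.5
  mean(Z) = (1 + 6 + 6 + 8) / 4 = 21/4 = 5.25

Step 2 — sample variances and covariances s[i,j] = (1/(n-1)) · Σ_k (x_{k,i} - mean_i) · (x_{k,j} - mean_j), with n-1 = 3:
  s[X,X] = ((1)·(1) + (1)·(1) + (2)·(2) + (-4)·(-4)) / 3 = 22/3 = 7.3333
  s[X,Y] = ((1)·(-0.5) + (1)·(1.5) + (2)·(-1.5) + (-4)·(0.5)) / 3 = -4/3 = -1.3333
  s[X,Z] = ((1)·(-4.25) + (1)·(0.75) + (2)·(0.75) + (-4)·(2.75)) / 3 = -13/3 = -4.3333
  s[Y,Y] = ((-0.5)·(-0.5) + (1.5)·(1.5) + (-1.5)·(-1.5) + (0.5)·(0.5)) / 3 = 5/3 = 1.6667
  s[Y,Z] = ((-0.5)·(-4.25) + (1.5)·(0.75) + (-1.5)·(0.75) + (0.5)·(2.75)) / 3 = 3.5/3 = 1.1667
  s[Z,Z] = ((-4.25)·(-4.25) + (0.75)·(0.75) + (0.75)·(0.75) + (2.75)·(2.75)) / 3 = 26.75/3 = 8.9167
  Sample standard deviations s_i = √(s[i,i]):
  s(X) = √(7.3333) = 2.708
  s(Y) = √(1.6667) = 1.291
  s(Z) = √(8.9167) = 2.9861

Step 3 — r_{ij} = s_{ij} / (s_i · s_j):
  r[X,X] = 1 (diagonal).
  r[X,Y] = -1.3333 / (2.708 · 1.291) = -1.3333 / 3.496 = -0.3814
  r[X,Z] = -4.3333 / (2.708 · 2.9861) = -4.3333 / 8.0863 = -0.5359
  r[Y,Y] = 1 (diagonal).
  r[Y,Z] = 1.1667 / (1.291 · 2.9861) = 1.1667 / 3.855 = 0.3026
  r[Z,Z] = 1 (diagonal).

R is symmetric with unit diagonal. Assembling:

R = [[1, -0.3814, -0.5359],
 [-0.3814, 1, 0.3026],
 [-0.5359, 0.3026, 1]]


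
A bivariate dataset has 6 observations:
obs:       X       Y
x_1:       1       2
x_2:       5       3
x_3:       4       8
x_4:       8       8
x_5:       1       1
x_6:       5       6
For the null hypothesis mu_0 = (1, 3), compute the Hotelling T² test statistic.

Step 1 — sample mean vector:
  mean(X) = (1 + 5 + 4 + 8 + 1 + 5) / 6 = 24/6 = 4
  mean(Y) = (2 + 3 + 8 + 8 + 1 + 6) / 6 = 28/6 = 4.6667
  x̄ = (4, 4.6667),  deviation x̄ - mu_0 = (4, 4.6667) - (1, 3) = (3, 1.6667).

Step 2 — sample covariance matrix, S[i,j] = (1/(n-1)) · Σ_k (x_{k,i} - mean_i) · (x_{k,j} - mean_j), divisor n-1 = 5:
  S[X,X] = ((-3)·(-3) + (1)·(1) + (0)·(0) + (4)·(4) + (-3)·(-3) + (1)·(1)) / 5 = 36/5 = 7.2
  S[X,Y] = ((-3)·(-2.6667) + (1)·(-1.6667) + (0)·(3.3333) + (4)·(3.3333) + (-3)·(-3.6667) + (1)·(1.3333)) / 5 = 32/5 = 6.4
  S[Y,Y] = ((-2.6667)·(-2.6667) + (-1.6667)·(-1.6667) + (3.3333)·(3.3333) + (3.3333)·(3.3333) + (-3.6667)·(-3.6667) + (1.3333)·(1.3333)) / 5 = 47.3333/5 = 9.4667
  S = [[7.2, 6.4],
 [6.4, 9.4667]].

Step 3 — invert S. det(S) = 7.2·9.4667 - (6.4)² = 27.2.
  S^{-1} = (1/det) · [[d, -b], [-b, a]] = [[0.348, -0.2353],
 [-0.2353, 0.2647]].

Step 4 — quadratic form (x̄ - mu_0)^T · S^{-1} · (x̄ - mu_0):
  S^{-1} · (x̄ - mu_0) = (0.652, -0.2647),
  (x̄ - mu_0)^T · [...] = (3)·(0.652) + (1.6667)·(-0.2647) = 1.5147.

Step 5 — scale by n: T² = 6 · 1.5147 = 9.0882.

T² ≈ 9.0882


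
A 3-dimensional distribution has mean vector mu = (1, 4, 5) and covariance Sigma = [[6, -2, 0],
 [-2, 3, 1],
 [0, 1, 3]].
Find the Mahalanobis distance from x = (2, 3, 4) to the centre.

Step 1 — centre the observation: (x - mu) = (1, -1, -1).

Step 2 — invert Sigma (cofactor / det for 3×3, or solve directly):
  Sigma^{-1} = [[0.2222, 0.1667, -0.0556],
 [0.1667, 0.5, -0.1667],
 [-0.0556, -0.1667, 0.3889]].

Step 3 — form the quadratic (x - mu)^T · Sigma^{-1} · (x - mu):
  Sigma^{-1} · (x - mu) = (0.1111, -0.1667, -0.2778).
  (x - mu)^T · [Sigma^{-1} · (x - mu)] = (1)·(0.1111) + (-1)·(-0.1667) + (-1)·(-0.2778) = 0.5556.

Step 4 — take square root: d = √(0.5556) ≈ 0.7454.

d(x, mu) = √(0.5556) ≈ 0.7454


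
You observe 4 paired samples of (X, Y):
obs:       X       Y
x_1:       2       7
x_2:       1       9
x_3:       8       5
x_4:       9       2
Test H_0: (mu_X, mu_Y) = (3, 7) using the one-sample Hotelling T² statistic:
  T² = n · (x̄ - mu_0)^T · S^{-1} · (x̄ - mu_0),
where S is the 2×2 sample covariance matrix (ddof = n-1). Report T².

Step 1 — sample mean vector:
  mean(X) = (2 + 1 + 8 + 9) / 4 = 20/4 = 5
  mean(Y) = (7 + 9 + 5 + 2) / 4 = 23/4 = 5.75
  x̄ = (5, 5.75),  deviation x̄ - mu_0 = (5, 5.75) - (3, 7) = (2, -1.25).

Step 2 — sample covariance matrix, S[i,j] = (1/(n-1)) · Σ_k (x_{k,i} - mean_i) · (x_{k,j} - mean_j), divisor n-1 = 3:
  S[X,X] = ((-3)·(-3) + (-4)·(-4) + (3)·(3) + (4)·(4)) / 3 = 50/3 = 16.6667
  S[X,Y] = ((-3)·(1.25) + (-4)·(3.25) + (3)·(-0.75) + (4)·(-3.75)) / 3 = -34/3 = -11.3333
  S[Y,Y] = ((1.25)·(1.25) + (3.25)·(3.25) + (-0.75)·(-0.75) + (-3.75)·(-3.75)) / 3 = 26.75/3 = 8.9167
  S = [[16.6667, -11.3333],
 [-11.3333, 8.9167]].

Step 3 — invert S. det(S) = 16.6667·8.9167 - (-11.3333)² = 20.1667.
  S^{-1} = (1/det) · [[d, -b], [-b, a]] = [[0.4421, 0.562],
 [0.562, 0.8264]].

Step 4 — quadratic form (x̄ - mu_0)^T · S^{-1} · (x̄ - mu_0):
  S^{-1} · (x̄ - mu_0) = (0.1818, 0.0909),
  (x̄ - mu_0)^T · [...] = (2)·(0.1818) + (-1.25)·(0.0909) = 0.25.

Step 5 — scale by n: T² = 4 · 0.25 = 1.

T² ≈ 1


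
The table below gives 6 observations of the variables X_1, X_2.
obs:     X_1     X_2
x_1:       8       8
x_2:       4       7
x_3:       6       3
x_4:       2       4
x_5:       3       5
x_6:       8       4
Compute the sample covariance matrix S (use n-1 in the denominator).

Step 1 — column means:
  mean(X_1) = (8 + 4 + 6 + 2 + 3 + 8) / 6 = 31/6 = 5.1667
  mean(X_2) = (8 + 7 + 3 + 4 + 5 + 4) / 6 = 31/6 = 5.1667

Step 2 — sample covariance S[i,j] = (1/(n-1)) · Σ_k (x_{k,i} - mean_i) · (x_{k,j} - mean_j), with n-1 = 5.
  S[X_1,X_1] = ((2.8333)·(2.8333) + (-1.1667)·(-1.1667) + (0.8333)·(0.8333) + (-3.1667)·(-3.1667) + (-2.1667)·(-2.1667) + (2.8333)·(2.8333)) / 5 = 32.8333/5 = 6.5667
  S[X_1,X_2] = ((2.8333)·(2.8333) + (-1.1667)·(1.8333) + (0.8333)·(-2.1667) + (-3.1667)·(-1.1667) + (-2.1667)·(-0.1667) + (2.8333)·(-1.1667)) / 5 = 4.8333/5 = 0.9667
  S[X_2,X_2] = ((2.8333)·(2.8333) + (1.8333)·(1.8333) + (-2.1667)·(-2.1667) + (-1.1667)·(-1.1667) + (-0.1667)·(-0.1667) + (-1.1667)·(-1.1667)) / 5 = 18.8333/5 = 3.7667

S is symmetric (S[j,i] = S[i,j]). Assembling:

S = [[6.5667, 0.9667],
 [0.9667, 3.7667]]


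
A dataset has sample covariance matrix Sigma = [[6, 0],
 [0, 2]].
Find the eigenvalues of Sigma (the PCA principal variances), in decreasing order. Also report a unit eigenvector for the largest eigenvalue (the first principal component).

Step 1 — characteristic polynomial of 2×2 Sigma:
  det(Sigma - λI) = λ² - trace · λ + det = 0.
  trace = 6 + 2 = 8, det = 6·2 - (0)² = 12.
Step 2 — discriminant:
  Δ = trace² - 4·det = 64 - 48 = 16.
Step 3 — eigenvalues:
  λ = (trace ± √Δ)/2 = (8 ± 4)/2,
  λ_1 = 6,  λ_2 = 2.

Step 4 — unit eigenvector for λ_1: Sigma is diagonal, so its eigenvectors are the coordinate axes. λ_1 = 6 is the diagonal entry on the first coordinate axis, hence
  v_1 = (1, 0) (||v_1|| = 1).

λ_1 = 6,  λ_2 = 2;  v_1 ≈ (1, 0)


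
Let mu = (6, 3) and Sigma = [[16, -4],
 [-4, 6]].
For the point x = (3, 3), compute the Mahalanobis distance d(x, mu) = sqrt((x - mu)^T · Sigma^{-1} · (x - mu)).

Step 1 — centre the observation: (x - mu) = (-3, 0).

Step 2 — invert Sigma. det(Sigma) = 16·6 - (-4)² = 80.
  Sigma^{-1} = (1/det) · [[d, -b], [-b, a]] = [[0.075, 0.05],
 [0.05, 0.2]].

Step 3 — form the quadratic (x - mu)^T · Sigma^{-1} · (x - mu):
  Sigma^{-1} · (x - mu) = (-0.225, -0.15).
  (x - mu)^T · [Sigma^{-1} · (x - mu)] = (-3)·(-0.225) + (0)·(-0.15) = 0.675.

Step 4 — take square root: d = √(0.675) ≈ 0.8216.

d(x, mu) = √(0.675) ≈ 0.8216


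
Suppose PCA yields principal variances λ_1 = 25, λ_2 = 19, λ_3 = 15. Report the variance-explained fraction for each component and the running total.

Step 1 — total variance = trace(Sigma) = Σ λ_i = 25 + 19 + 15 = 59.

Step 2 — fraction explained by component i = λ_i / Σ λ:
  PC1: 25/59 = 0.4237
  PC2: 19/59 = 0.322
  PC3: 15/59 = 0.2542

Step 3 — cumulative fraction after k components = (λ_1 + ... + λ_k) / Σ λ:
  k = 1: 25/59 = 0.4237
  k = 2: (25 + 19)/59 = 44/59 = 0.7458
  k = 3: (25 + 19 + 15)/59 = 59/59 = 1

Summary (fraction, with percent):

explained: PC1 0.4237 (42.37%), PC2 0.322 (32.2%), PC3 0.2542 (25.42%);  cumulative: 0.4237, 0.7458, 1


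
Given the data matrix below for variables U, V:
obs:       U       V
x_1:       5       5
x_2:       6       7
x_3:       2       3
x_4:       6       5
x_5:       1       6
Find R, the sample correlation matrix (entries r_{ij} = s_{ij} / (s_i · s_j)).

Step 1 — column means:
  mean(U) = (5 + 6 + 2 + 6 + 1) / 5 = 20/5 = 4
  mean(V) = (5 + 7 + 3 + 5 + 6) / 5 = 26/5 = 5.2

Step 2 — sample variances and covariances s[i,j] = (1/(n-1)) · Σ_k (x_{k,i} - mean_i) · (x_{k,j} - mean_j), with n-1 = 4:
  s[U,U] = ((1)·(1) + (2)·(2) + (-2)·(-2) + (2)·(2) + (-3)·(-3)) / 4 = 22/4 = 5.5
  s[U,V] = ((1)·(-0.2) + (2)·(1.8) + (-2)·(-2.2) + (2)·(-0.2) + (-3)·(0.8)) / 4 = 5/4 = 1.25
  s[V,V] = ((-0.2)·(-0.2) + (1.8)·(1.8) + (-2.2)·(-2.2) + (-0.2)·(-0.2) + (0.8)·(0.8)) / 4 = 8.8/4 = 2.2
  Sample standard deviations s_i = √(s[i,i]):
  s(U) = √(5.5) = 2.3452
  s(V) = √(2.2) = 1.4832

Step 3 — r_{ij} = s_{ij} / (s_i · s_j):
  r[U,U] = 1 (diagonal).
  r[U,V] = 1.25 / (2.3452 · 1.4832) = 1.25 / 3.4785 = 0.3593
  r[V,V] = 1 (diagonal).

R is symmetric with unit diagonal. Assembling:

R = [[1, 0.3593],
 [0.3593, 1]]


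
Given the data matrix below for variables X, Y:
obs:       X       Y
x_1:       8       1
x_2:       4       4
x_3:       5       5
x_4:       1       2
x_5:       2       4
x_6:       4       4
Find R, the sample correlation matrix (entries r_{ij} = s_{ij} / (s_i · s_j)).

Step 1 — column means:
  mean(X) = (8 + 4 + 5 + 1 + 2 + 4) / 6 = 24/6 = 4
  mean(Y) = (1 + 4 + 5 + 2 + 4 + 4) / 6 = 20/6 = 3.3333

Step 2 — sample variances and covariances s[i,j] = (1/(n-1)) · Σ_k (x_{k,i} - mean_i) · (x_{k,j} - mean_j), with n-1 = 5:
  s[X,X] = ((4)·(4) + (0)·(0) + (1)·(1) + (-3)·(-3) + (-2)·(-2) + (0)·(0)) / 5 = 30/5 = 6
  s[X,Y] = ((4)·(-2.3333) + (0)·(0.6667) + (1)·(1.6667) + (-3)·(-1.3333) + (-2)·(0.6667) + (0)·(0.6667)) / 5 = -5/5 = -1
  s[Y,Y] = ((-2.3333)·(-2.3333) + (0.6667)·(0.6667) + (1.6667)·(1.6667) + (-1.3333)·(-1.3333) + (0.6667)·(0.6667) + (0.6667)·(0.6667)) / 5 = 11.3333/5 = 2.2667
  Sample standard deviations s_i = √(s[i,i]):
  s(X) = √(6) = 2.4495
  s(Y) = √(2.2667) = 1.5055

Step 3 — r_{ij} = s_{ij} / (s_i · s_j):
  r[X,X] = 1 (diagonal).
  r[X,Y] = -1 / (2.4495 · 1.5055) = -1 / 3.6878 = -0.2712
  r[Y,Y] = 1 (diagonal).

R is symmetric with unit diagonal. Assembling:

R = [[1, -0.2712],
 [-0.2712, 1]]


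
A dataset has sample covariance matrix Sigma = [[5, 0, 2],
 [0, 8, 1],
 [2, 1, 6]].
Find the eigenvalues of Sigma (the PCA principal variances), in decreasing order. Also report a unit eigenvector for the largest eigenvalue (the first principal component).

Step 1 — characteristic polynomial p(λ) = det(λI - Sigma) = λ³ - tr·λ² + c_1·λ - det, where tr = trace, c_1 = sum of the principal 2×2 minors, det = det(Sigma):
  tr = 5 + 8 + 6 = 19,
  c_1 = (5·8 - (0)²) + (5·6 - (2)²) + (8·6 - (1)²) = 40 + 26 + 47 = 113,
  det = 5·(8·6 - (1)²) - (0)·((0)·6 - (1)·(2)) + (2)·((0)·(1) - 8·(2)) = 5·(47) - (0)·(-2) + (2)·(-16) = 203.
  So p(λ) = λ³ - 19λ² + 113λ - 203.
Step 2 — look for an integer root (rational root theorem: any rational root is an integer divisor of 203). Testing λ = 7:
  p(7) = 343 - 931 + 791 - 203 = 0  ✓
  Dividing out (λ - 7): p(λ) = (λ - 7)(λ² - 12λ + 29).
Step 3 — remaining eigenvalues from the quadratic λ² - 12λ + 29 = 0:
  Δ = 12² - 4·29 = 144 - 116 = 28,  λ = (12 ± √28)/2 = (12 ± 5.2915)/2 ≈ 8.6458 or 3.3542.
  Sorted: λ_1 = 8.6458,  λ_2 = 7,  λ_3 = 3.3542  (check: sum = 19 = tr ✓).

Step 4 — unit eigenvector for λ_1 ≈ 8.6458: v spans the null space of (Sigma - λ_1 I), whose rows are
  r_1 = (-3.6458, 0, 2),  r_2 = (0, -0.6458, 1),  r_3 = (2, 1, -2.6458).
  v is orthogonal to every row, so take v ∝ r_1 × r_2 = ((0)·(1) - (2)·(-0.6458), (2)·(0) - (-3.6458)·(1), (-3.6458)·(-0.6458) - (0)·(0)) ≈ (1.2915, 3.6458, 2.3542).
  Let u = (1.2915, 3.6458, 2.3542).
  ||u|| = √((1.2915)² + (3.6458)² + (2.3542)²) = √(20.502) ≈ 4.5279,  v_1 = u/||u|| ≈ (0.2852, 0.8052, 0.5199) (||v_1|| = 1).

λ_1 = 8.6458,  λ_2 = 7,  λ_3 = 3.3542;  v_1 ≈ (0.2852, 0.8052, 0.5199)


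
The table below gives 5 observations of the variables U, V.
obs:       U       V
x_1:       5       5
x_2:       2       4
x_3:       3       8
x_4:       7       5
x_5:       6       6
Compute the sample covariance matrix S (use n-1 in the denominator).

Step 1 — column means:
  mean(U) = (5 + 2 + 3 + 7 + 6) / 5 = 23/5 = 4.6
  mean(V) = (5 + 4 + 8 + 5 + 6) / 5 = 28/5 = 5.6

Step 2 — sample covariance S[i,j] = (1/(n-1)) · Σ_k (x_{k,i} - mean_i) · (x_{k,j} - mean_j), with n-1 = 4.
  S[U,U] = ((0.4)·(0.4) + (-2.6)·(-2.6) + (-1.6)·(-1.6) + (2.4)·(2.4) + (1.4)·(1.4)) / 4 = 17.2/4 = 4.3
  S[U,V] = ((0.4)·(-0.6) + (-2.6)·(-1.6) + (-1.6)·(2.4) + (2.4)·(-0.6) + (1.4)·(0.4)) / 4 = -0.8/4 = -0.2
  S[V,V] = ((-0.6)·(-0.6) + (-1.6)·(-1.6) + (2.4)·(2.4) + (-0.6)·(-0.6) + (0.4)·(0.4)) / 4 = 9.2/4 = 2.3

S is symmetric (S[j,i] = S[i,j]). Assembling:

S = [[4.3, -0.2],
 [-0.2, 2.3]]


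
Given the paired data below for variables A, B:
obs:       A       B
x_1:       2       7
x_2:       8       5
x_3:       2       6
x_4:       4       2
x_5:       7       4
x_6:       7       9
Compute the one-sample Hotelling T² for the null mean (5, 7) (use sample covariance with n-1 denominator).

Step 1 — sample mean vector:
  mean(A) = (2 + 8 + 2 + 4 + 7 + 7) / 6 = 30/6 = 5
  mean(B) = (7 + 5 + 6 + 2 + 4 + 9) / 6 = 33/6 = 5.5
  x̄ = (5, 5.5),  deviation x̄ - mu_0 = (5, 5.5) - (5, 7) = (0, -1.5).

Step 2 — sample covariance matrix, S[i,j] = (1/(n-1)) · Σ_k (x_{k,i} - mean_i) · (x_{k,j} - mean_j), divisor n-1 = 5:
  S[A,A] = ((-3)·(-3) + (3)·(3) + (-3)·(-3) + (-1)·(-1) + (2)·(2) + (2)·(2)) / 5 = 36/5 = 7.2
  S[A,B] = ((-3)·(1.5) + (3)·(-0.5) + (-3)·(0.5) + (-1)·(-3.5) + (2)·(-1.5) + (2)·(3.5)) / 5 = 0/5 = 0
  S[B,B] = ((1.5)·(1.5) + (-0.5)·(-0.5) + (0.5)·(0.5) + (-3.5)·(-3.5) + (-1.5)·(-1.5) + (3.5)·(3.5)) / 5 = 29.5/5 = 5.9
  S = [[7.2, 0],
 [0, 5.9]].

Step 3 — invert S. det(S) = 7.2·5.9 - (0)² = 42.48.
  S^{-1} = (1/det) · [[d, -b], [-b, a]] = [[0.1389, 0],
 [0, 0.1695]].

Step 4 — quadratic form (x̄ - mu_0)^T · S^{-1} · (x̄ - mu_0):
  S^{-1} · (x̄ - mu_0) = (0, -0.2542),
  (x̄ - mu_0)^T · [...] = (0)·(0) + (-1.5)·(-0.2542) = 0.3814.

Step 5 — scale by n: T² = 6 · 0.3814 = 2.2881.

T² ≈ 2.2881


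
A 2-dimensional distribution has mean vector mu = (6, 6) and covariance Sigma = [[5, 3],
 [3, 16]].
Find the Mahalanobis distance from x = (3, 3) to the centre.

Step 1 — centre the observation: (x - mu) = (-3, -3).

Step 2 — invert Sigma. det(Sigma) = 5·16 - (3)² = 71.
  Sigma^{-1} = (1/det) · [[d, -b], [-b, a]] = [[0.2254, -0.0423],
 [-0.0423, 0.0704]].

Step 3 — form the quadratic (x - mu)^T · Sigma^{-1} · (x - mu):
  Sigma^{-1} · (x - mu) = (-0.5493, -0.0845).
  (x - mu)^T · [Sigma^{-1} · (x - mu)] = (-3)·(-0.5493) + (-3)·(-0.0845) = 1.9014.

Step 4 — take square root: d = √(1.9014) ≈ 1.3789.

d(x, mu) = √(1.9014) ≈ 1.3789


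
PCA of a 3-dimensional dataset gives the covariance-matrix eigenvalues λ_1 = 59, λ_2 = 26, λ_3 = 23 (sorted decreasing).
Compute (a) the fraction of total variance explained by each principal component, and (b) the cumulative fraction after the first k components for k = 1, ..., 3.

Step 1 — total variance = trace(Sigma) = Σ λ_i = 59 + 26 + 23 = 108.

Step 2 — fraction explained by component i = λ_i / Σ λ:
  PC1: 59/108 = 0.5463
  PC2: 26/108 = 0.2407
  PC3: 23/108 = 0.213

Step 3 — cumulative fraction after k components = (λ_1 + ... + λ_k) / Σ λ:
  k = 1: 59/108 = 0.5463
  k = 2: (59 + 26)/108 = 85/108 = 0.787
  k = 3: (59 + 26 + 23)/108 = 108/108 = 1

Summary (fraction, with percent):

explained: PC1 0.5463 (54.63%), PC2 0.2407 (24.07%), PC3 0.213 (21.3%);  cumulative: 0.5463, 0.787, 1


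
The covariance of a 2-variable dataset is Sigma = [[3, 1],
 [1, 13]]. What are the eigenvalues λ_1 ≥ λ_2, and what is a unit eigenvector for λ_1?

Step 1 — characteristic polynomial of 2×2 Sigma:
  det(Sigma - λI) = λ² - trace · λ + det = 0.
  trace = 3 + 13 = 16, det = 3·13 - (1)² = 38.
Step 2 — discriminant:
  Δ = trace² - 4·det = 256 - 152 = 104.
Step 3 — eigenvalues:
  λ = (trace ± √Δ)/2 = (16 ± 10.198)/2,
  λ_1 = 13.099,  λ_2 = 2.901.

Step 4 — unit eigenvector for λ_1: solve (Sigma - λ_1 I)v = 0. First row:
  (3 - 13.099)·v_x + (1)·v_y = 0, i.e. (-10.099)·v_x + (1)·v_y = 0,
  so v ∝ (b, λ_1 - a) = (1, 10.099) = u.
  ||u|| = √((1)² + (10.099)²) = √(102.9902) ≈ 10.1484,
  v_1 = u/||u|| ≈ (0.0985, 0.9951) (||v_1|| = 1).

λ_1 = 13.099,  λ_2 = 2.901;  v_1 ≈ (0.0985, 0.9951)


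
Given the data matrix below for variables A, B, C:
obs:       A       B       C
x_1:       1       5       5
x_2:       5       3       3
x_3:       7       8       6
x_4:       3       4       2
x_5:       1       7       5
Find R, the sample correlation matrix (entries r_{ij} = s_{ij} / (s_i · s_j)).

Step 1 — column means:
  mean(A) = (1 + 5 + 7 + 3 + 1) / 5 = 17/5 = 3.4
  mean(B) = (5 + 3 + 8 + 4 + 7) / 5 = 27/5 = 5.4
  mean(C) = (5 + 3 + 6 + 2 + 5) / 5 = 21/5 = 4.2

Step 2 — sample variances and covariances s[i,j] = (1/(n-1)) · Σ_k (x_{k,i} - mean_i) · (x_{k,j} - mean_j), with n-1 = 4:
  s[A,A] = ((-2.4)·(-2.4) + (1.6)·(1.6) + (3.6)·(3.6) + (-0.4)·(-0.4) + (-2.4)·(-2.4)) / 4 = 27.2/4 = 6.8
  s[A,B] = ((-2.4)·(-0.4) + (1.6)·(-2.4) + (3.6)·(2.6) + (-0.4)·(-1.4) + (-2.4)·(1.6)) / 4 = 3.2/4 = 0.8
  s[A,C] = ((-2.4)·(0.8) + (1.6)·(-1.2) + (3.6)·(1.8) + (-0.4)·(-2.2) + (-2.4)·(0.8)) / 4 = 1.6/4 = 0.4
  s[B,B] = ((-0.4)·(-0.4) + (-2.4)·(-2.4) + (2.6)·(2.6) + (-1.4)·(-1.4) + (1.6)·(1.6)) / 4 = 17.2/4 = 4.3
  s[B,C] = ((-0.4)·(0.8) + (-2.4)·(-1.2) + (2.6)·(1.8) + (-1.4)·(-2.2) + (1.6)·(0.8)) / 4 = 11.6/4 = 2.9
  s[C,C] = ((0.8)·(0.8) + (-1.2)·(-1.2) + (1.8)·(1.8) + (-2.2)·(-2.2) + (0.8)·(0.8)) / 4 = 10.8/4 = 2.7
  Sample standard deviations s_i = √(s[i,i]):
  s(A) = √(6.8) = 2.6077
  s(B) = √(4.3) = 2.0736
  s(C) = √(2.7) = 1.6432

Step 3 — r_{ij} = s_{ij} / (s_i · s_j):
  r[A,A] = 1 (diagonal).
  r[A,B] = 0.8 / (2.6077 · 2.0736) = 0.8 / 5.4074 = 0.1479
  r[A,C] = 0.4 / (2.6077 · 1.6432) = 0.4 / 4.2849 = 0.0934
  r[B,B] = 1 (diagonal).
  r[B,C] = 2.9 / (2.0736 · 1.6432) = 2.9 / 3.4073 = 0.8511
  r[C,C] = 1 (diagonal).

R is symmetric with unit diagonal. Assembling:

R = [[1, 0.1479, 0.0934],
 [0.1479, 1, 0.8511],
 [0.0934, 0.8511, 1]]


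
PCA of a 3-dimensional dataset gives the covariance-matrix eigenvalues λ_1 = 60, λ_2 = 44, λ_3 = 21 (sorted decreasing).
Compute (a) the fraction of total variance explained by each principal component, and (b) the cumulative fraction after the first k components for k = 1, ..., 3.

Step 1 — total variance = trace(Sigma) = Σ λ_i = 60 + 44 + 21 = 125.

Step 2 — fraction explained by component i = λ_i / Σ λ:
  PC1: 60/125 = 0.48
  PC2: 44/125 = 0.352
  PC3: 21/125 = 0.168

Step 3 — cumulative fraction after k components = (λ_1 + ... + λ_k) / Σ λ:
  k = 1: 60/125 = 0.48
  k = 2: (60 + 44)/125 = 104/125 = 0.832
  k = 3: (60 + 44 + 21)/125 = 125/125 = 1

Summary (fraction, with percent):

explained: PC1 0.48 (48%), PC2 0.352 (35.2%), PC3 0.168 (16.8%);  cumulative: 0.48, 0.832, 1


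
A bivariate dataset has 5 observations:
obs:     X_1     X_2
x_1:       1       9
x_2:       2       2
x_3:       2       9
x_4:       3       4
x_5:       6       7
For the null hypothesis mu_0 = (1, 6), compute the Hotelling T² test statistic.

Step 1 — sample mean vector:
  mean(X_1) = (1 + 2 + 2 + 3 + 6) / 5 = 14/5 = 2.8
  mean(X_2) = (9 + 2 + 9 + 4 + 7) / 5 = 31/5 = 6.2
  x̄ = (2.8, 6.2),  deviation x̄ - mu_0 = (2.8, 6.2) - (1, 6) = (1.8, 0.2).

Step 2 — sample covariance matrix, S[i,j] = (1/(n-1)) · Σ_k (x_{k,i} - mean_i) · (x_{k,j} - mean_j), divisor n-1 = 4:
  S[X_1,X_1] = ((-1.8)·(-1.8) + (-0.8)·(-0.8) + (-0.8)·(-0.8) + (0.2)·(0.2) + (3.2)·(3.2)) / 4 = 14.8/4 = 3.7
  S[X_1,X_2] = ((-1.8)·(2.8) + (-0.8)·(-4.2) + (-0.8)·(2.8) + (0.2)·(-2.2) + (3.2)·(0.8)) / 4 = -1.8/4 = -0.45
  S[X_2,X_2] = ((2.8)·(2.8) + (-4.2)·(-4.2) + (2.8)·(2.8) + (-2.2)·(-2.2) + (0.8)·(0.8)) / 4 = 38.8/4 = 9.7
  S = [[3.7, -0.45],
 [-0.45, 9.7]].

Step 3 — invert S. det(S) = 3.7·9.7 - (-0.45)² = 35.6875.
  S^{-1} = (1/det) · [[d, -b], [-b, a]] = [[0.2718, 0.0126],
 [0.0126, 0.1037]].

Step 4 — quadratic form (x̄ - mu_0)^T · S^{-1} · (x̄ - mu_0):
  S^{-1} · (x̄ - mu_0) = (0.4918, 0.0434),
  (x̄ - mu_0)^T · [...] = (1.8)·(0.4918) + (0.2)·(0.0434) = 0.8939.

Step 5 — scale by n: T² = 5 · 0.8939 = 4.4694.

T² ≈ 4.4694


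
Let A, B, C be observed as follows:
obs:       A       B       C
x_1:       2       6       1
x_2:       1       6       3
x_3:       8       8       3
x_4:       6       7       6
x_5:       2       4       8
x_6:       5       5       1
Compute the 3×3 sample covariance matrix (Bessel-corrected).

Step 1 — column means:
  mean(A) = (2 + 1 + 8 + 6 + 2 + 5) / 6 = 24/6 = 4
  mean(B) = (6 + 6 + 8 + 7 + 4 + 5) / 6 = 36/6 = 6
  mean(C) = (1 + 3 + 3 + 6 + 8 + 1) / 6 = 22/6 = 3.6667

Step 2 — sample covariance S[i,j] = (1/(n-1)) · Σ_k (x_{k,i} - mean_i) · (x_{k,j} - mean_j), with n-1 = 5.
  S[A,A] = ((-2)·(-2) + (-3)·(-3) + (4)·(4) + (2)·(2) + (-2)·(-2) + (1)·(1)) / 5 = 38/5 = 7.6
  S[A,B] = ((-2)·(0) + (-3)·(0) + (4)·(2) + (2)·(1) + (-2)·(-2) + (1)·(-1)) / 5 = 13/5 = 2.6
  S[A,C] = ((-2)·(-2.6667) + (-3)·(-0.6667) + (4)·(-0.6667) + (2)·(2.3333) + (-2)·(4.3333) + (1)·(-2.6667)) / 5 = -2/5 = -0.4
  S[B,B] = ((0)·(0) + (0)·(0) + (2)·(2) + (1)·(1) + (-2)·(-2) + (-1)·(-1)) / 5 = 10/5 = 2
  S[B,C] = ((0)·(-2.6667) + (0)·(-0.6667) + (2)·(-0.6667) + (1)·(2.3333) + (-2)·(4.3333) + (-1)·(-2.6667)) / 5 = -5/5 = -1
  S[C,C] = ((-2.6667)·(-2.6667) + (-0.6667)·(-0.6667) + (-0.6667)·(-0.6667) + (2.3333)·(2.3333) + (4.3333)·(4.3333) + (-2.6667)·(-2.6667)) / 5 = 39.3333/5 = 7.8667

S is symmetric (S[j,i] = S[i,j]). Assembling:

S = [[7.6, 2.6, -0.4],
 [2.6, 2, -1],
 [-0.4, -1, 7.8667]]
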